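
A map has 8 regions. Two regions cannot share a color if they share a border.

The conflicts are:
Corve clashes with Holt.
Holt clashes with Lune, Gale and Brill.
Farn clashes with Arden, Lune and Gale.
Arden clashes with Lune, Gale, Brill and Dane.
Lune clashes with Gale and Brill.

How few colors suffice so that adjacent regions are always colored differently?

Farn, Arden, Lune, Gale all conflict with each other, so at least 4 colors are needed.
4 colors suffice: color 1 → {Holt, Arden}; color 2 → {Corve, Lune, Dane}; color 3 → {Gale, Brill}; color 4 → {Farn}. Each listed conflict is separated.

4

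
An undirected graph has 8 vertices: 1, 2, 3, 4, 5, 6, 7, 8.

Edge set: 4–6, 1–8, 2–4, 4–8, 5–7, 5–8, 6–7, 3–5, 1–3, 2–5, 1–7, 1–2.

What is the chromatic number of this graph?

The cycle 6-7-5-2-4-6 has odd length 5, so it cannot be 2-colored; at least 3 colors are needed.
A valid assignment using 3 colors: 1=a, 2=b, 3=b, 4=a, 5=a, 6=c, 7=b, 8=b. Each edge has distinct colors on its endpoints.

3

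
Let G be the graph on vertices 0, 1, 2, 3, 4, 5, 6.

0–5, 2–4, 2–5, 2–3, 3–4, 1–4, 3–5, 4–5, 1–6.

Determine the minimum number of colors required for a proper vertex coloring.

2, 3, 4, 5 are mutually adjacent (a clique of size 4), so at least 4 colors are needed.
4 colors suffice: color red → {1, 5}; color blue → {0, 4, 6}; color green → {2}; color yellow → {3}. Every edge joins two different colors.

4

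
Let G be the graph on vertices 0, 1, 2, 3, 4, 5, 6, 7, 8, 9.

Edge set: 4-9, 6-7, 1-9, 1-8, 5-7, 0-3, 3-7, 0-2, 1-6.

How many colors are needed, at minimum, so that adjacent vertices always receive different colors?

0 and 3 are adjacent, so at least 2 colors are needed.
2 colors suffice: color red → {0, 1, 4, 7}; color blue → {2, 3, 5, 6, 8, 9}. No two adjacent vertices share a color.

2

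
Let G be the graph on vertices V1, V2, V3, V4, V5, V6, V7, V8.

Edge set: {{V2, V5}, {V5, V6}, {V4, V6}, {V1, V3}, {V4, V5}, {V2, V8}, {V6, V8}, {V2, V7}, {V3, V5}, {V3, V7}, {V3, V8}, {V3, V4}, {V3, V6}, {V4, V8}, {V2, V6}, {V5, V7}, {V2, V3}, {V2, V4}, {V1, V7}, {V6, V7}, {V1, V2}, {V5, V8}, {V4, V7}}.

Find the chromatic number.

6

V2, V3, V4, V5, V6, V8 are pairwise adjacent (a clique of size 6), so at least 6 colors are needed.
A valid assignment using 6 colors: V1=4, V2=1, V3=2, V4=4, V5=6, V6=5, V7=3, V8=3. Every edge joins two different colors.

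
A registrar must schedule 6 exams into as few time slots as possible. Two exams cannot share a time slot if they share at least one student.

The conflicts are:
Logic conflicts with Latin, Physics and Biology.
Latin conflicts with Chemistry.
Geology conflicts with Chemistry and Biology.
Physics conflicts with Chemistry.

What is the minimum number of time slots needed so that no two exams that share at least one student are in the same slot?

3

The cycle Biology-Logic-Latin-Chemistry-Geology-Biology has odd length 5, so it cannot be 2-colored; at least 3 time slots are needed.
Using 3 time slots: Logic=1, Latin=2, Geology=2, Physics=2, Chemistry=1, Biology=3. Every pair that conflicts lands in different time slots.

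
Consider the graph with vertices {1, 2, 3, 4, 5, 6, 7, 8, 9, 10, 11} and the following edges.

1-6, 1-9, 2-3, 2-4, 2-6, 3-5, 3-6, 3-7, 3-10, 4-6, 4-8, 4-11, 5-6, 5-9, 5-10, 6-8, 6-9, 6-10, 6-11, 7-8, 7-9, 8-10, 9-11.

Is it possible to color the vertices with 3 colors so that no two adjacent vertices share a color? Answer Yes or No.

3, 5, 6, 10 are pairwise adjacent (a clique of size 4), so at least 4 colors are needed.
So 3 colors are not enough.

No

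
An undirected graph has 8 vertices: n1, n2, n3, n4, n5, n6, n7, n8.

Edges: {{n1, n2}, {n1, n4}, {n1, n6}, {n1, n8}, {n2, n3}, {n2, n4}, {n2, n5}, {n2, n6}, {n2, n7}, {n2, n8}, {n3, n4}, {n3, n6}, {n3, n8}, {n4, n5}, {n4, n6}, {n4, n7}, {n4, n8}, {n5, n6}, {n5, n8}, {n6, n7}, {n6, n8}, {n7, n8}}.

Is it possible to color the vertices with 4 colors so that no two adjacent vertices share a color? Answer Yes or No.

No

n2, n4, n6, n7, n8 are mutually adjacent (a clique of size 5), so at least 5 colors are needed.
So 4 colors are not enough.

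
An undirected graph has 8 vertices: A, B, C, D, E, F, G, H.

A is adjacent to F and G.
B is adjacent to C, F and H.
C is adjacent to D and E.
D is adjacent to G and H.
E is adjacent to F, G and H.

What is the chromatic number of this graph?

E and F are adjacent, so at least 2 colors are needed.
One proper 2-coloring: A=1, B=1, C=2, D=1, E=1, F=2, G=2, H=2. No two adjacent vertices share a color.

2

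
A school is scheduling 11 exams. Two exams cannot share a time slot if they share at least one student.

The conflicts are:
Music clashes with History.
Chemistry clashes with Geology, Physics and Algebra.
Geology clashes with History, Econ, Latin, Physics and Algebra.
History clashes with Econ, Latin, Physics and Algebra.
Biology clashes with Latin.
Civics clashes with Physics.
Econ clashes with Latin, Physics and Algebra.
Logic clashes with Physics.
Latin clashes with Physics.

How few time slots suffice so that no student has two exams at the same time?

Geology, History, Econ, Latin, Physics all conflict with each other, so at least 5 time slots are needed.
5 time slots suffice: time slot 1 → {Music, Biology, Physics, Algebra}; time slot 2 → {Chemistry, History, Civics, Logic}; time slot 3 → {Geology}; time slot 4 → {Econ}; time slot 5 → {Latin}. No two conflicting exams share a time slot.

5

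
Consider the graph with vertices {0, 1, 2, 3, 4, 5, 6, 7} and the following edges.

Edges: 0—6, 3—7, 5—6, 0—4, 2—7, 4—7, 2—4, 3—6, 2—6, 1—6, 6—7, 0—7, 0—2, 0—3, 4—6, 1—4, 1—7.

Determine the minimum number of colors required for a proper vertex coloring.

5

0, 2, 4, 6, 7 form a clique, so at least 5 colors are needed.
5 colors suffice: color a → {6}; color b → {5, 7}; color c → {0, 1}; color d → {3, 4}; color e → {2}. Every edge joins two different colors.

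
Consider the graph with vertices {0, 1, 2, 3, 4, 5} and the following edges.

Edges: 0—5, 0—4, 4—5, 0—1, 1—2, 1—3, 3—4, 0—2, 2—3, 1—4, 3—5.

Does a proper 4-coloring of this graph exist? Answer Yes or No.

The chromatic number is 3. 3, 4, 5 form a triangle, so at least 3 colors are needed.
3 colors suffice: color a → {0, 3}; color b → {2, 4}; color c → {1, 5}.
Since 4 ≥ 3, a proper 4-coloring certainly exists.

Yes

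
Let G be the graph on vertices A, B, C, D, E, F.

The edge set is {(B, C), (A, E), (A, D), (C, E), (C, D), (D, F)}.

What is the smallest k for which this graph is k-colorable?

C and D are adjacent, so at least 2 colors are needed.
2 colors suffice: color 1 → {B, D, E}; color 2 → {A, C, F}. No two adjacent vertices share a color.

2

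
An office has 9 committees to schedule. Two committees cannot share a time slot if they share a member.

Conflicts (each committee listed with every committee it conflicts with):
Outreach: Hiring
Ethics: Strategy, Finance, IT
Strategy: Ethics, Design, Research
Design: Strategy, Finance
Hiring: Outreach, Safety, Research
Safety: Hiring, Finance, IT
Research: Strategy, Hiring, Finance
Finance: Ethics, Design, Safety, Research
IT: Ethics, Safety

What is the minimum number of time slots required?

2

Safety and IT conflict, so at least 2 time slots are needed.
2 time slots suffice: time slot 1 → {Strategy, Hiring, Finance, IT}; time slot 2 → {Outreach, Ethics, Design, Safety, Research}. Each listed conflict is separated.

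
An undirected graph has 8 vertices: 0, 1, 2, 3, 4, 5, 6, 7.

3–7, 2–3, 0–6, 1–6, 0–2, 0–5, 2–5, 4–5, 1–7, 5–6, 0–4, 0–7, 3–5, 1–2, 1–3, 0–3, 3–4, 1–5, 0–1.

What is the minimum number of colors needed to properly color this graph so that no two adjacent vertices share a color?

0, 1, 2, 3, 5 are mutually adjacent (a clique of size 5), so at least 5 colors are needed.
One proper 5-coloring: 0=red, 1=blue, 2=purple, 3=yellow, 4=blue, 5=green, 6=yellow, 7=green. Every edge joins two different colors.

5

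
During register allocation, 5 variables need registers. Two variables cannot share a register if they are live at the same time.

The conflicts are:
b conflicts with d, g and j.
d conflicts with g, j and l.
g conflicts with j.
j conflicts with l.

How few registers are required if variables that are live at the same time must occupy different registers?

b, d, g, j are mutually in conflict, so at least 4 registers are needed.
4 registers suffice: register 1 → {j}; register 2 → {d}; register 3 → {b, l}; register 4 → {g}. Each listed conflict is separated.

4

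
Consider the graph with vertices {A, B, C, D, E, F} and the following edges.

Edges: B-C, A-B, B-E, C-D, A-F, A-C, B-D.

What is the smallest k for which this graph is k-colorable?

3

A, B, C are pairwise adjacent, so at least 3 colors are needed.
3 colors suffice: color red → {B, F}; color blue → {C, E}; color green → {A, D}. Each edge has distinct colors on its endpoints.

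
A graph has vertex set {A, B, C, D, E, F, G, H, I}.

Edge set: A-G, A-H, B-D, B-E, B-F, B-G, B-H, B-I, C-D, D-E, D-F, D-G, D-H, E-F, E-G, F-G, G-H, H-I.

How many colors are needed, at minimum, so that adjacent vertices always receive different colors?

B, D, E, F, G are pairwise adjacent (a clique of size 5), so at least 5 colors are needed.
5 colors suffice: color 1 → {A, B, C}; color 2 → {G, I}; color 3 → {D}; color 4 → {E, H}; color 5 → {F}. No two adjacent vertices share a color.

5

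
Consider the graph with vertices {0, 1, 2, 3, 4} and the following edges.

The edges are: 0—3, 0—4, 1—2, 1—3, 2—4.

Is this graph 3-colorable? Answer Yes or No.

The chromatic number is 3. The cycle 2-1-3-0-4-2 has odd length 5, so it cannot be 2-colored; at least 3 colors are needed.
A valid assignment using 3 colors: 0=b, 1=b, 2=a, 3=a, 4=c.
That is already a proper 3-coloring.

Yes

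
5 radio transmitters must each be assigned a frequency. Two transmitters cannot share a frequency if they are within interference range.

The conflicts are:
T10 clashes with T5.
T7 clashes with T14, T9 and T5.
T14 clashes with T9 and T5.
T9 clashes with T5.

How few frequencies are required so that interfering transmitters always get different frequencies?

T7, T14, T9, T5 all conflict with each other, so at least 4 frequencies are needed.
4 frequencies suffice: frequency 1 → {T5}; frequency 2 → {T10, T14}; frequency 3 → {T7}; frequency 4 → {T9}. No two conflicting transmitters share a frequency.

4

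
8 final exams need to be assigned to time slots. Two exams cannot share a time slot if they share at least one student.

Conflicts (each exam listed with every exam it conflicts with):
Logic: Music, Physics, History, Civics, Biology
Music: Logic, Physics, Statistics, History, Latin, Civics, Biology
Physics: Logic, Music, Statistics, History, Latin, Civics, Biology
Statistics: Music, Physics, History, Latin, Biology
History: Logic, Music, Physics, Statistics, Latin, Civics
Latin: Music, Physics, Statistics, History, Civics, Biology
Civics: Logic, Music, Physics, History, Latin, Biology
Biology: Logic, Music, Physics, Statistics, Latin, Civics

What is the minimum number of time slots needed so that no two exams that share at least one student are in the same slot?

5

Logic, Music, Physics, History, Civics pairwise conflict, so at least 5 time slots are needed.
A valid assignment using 5 time slots: Logic=4, Music=1, Physics=2, Statistics=5, History=3, Latin=4, Civics=5, Biology=3. Every pair that conflicts lands in different time slots.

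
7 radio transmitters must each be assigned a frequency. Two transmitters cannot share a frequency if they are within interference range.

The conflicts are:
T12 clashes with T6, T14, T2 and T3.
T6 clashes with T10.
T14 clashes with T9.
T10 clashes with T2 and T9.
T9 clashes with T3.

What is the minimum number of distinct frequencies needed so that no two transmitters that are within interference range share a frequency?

The cycle T10-T9-T3-T12-T2-T10 has odd length 5, so it cannot be 2-colored; at least 3 frequencies are needed.
A valid assignment using 3 frequencies: T12=1, T6=2, T14=3, T10=1, T2=2, T9=2, T3=3. Each listed conflict is separated.

3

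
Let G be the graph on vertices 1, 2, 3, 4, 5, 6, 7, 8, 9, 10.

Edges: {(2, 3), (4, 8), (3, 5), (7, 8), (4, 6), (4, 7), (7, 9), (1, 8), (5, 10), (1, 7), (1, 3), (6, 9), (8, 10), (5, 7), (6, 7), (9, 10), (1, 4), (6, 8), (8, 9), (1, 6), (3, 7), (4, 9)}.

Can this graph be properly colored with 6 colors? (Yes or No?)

The chromatic number is 5. 4, 6, 7, 8, 9 form a clique, so at least 5 colors are needed.
5 colors suffice: 1=purple, 2=red, 3=blue, 4=yellow, 5=green, 6=green, 7=red, 8=blue, 9=purple, 10=red.
Since 6 ≥ 5, a proper 6-coloring certainly exists.

Yes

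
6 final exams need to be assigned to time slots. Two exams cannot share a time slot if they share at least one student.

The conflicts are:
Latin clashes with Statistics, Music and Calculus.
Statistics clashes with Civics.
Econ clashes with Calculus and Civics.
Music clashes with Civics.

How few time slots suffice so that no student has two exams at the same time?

3

The cycle Econ-Civics-Music-Latin-Calculus-Econ has odd length 5, so it cannot be 2-colored; at least 3 time slots are needed.
3 time slots suffice: time slot 1 → {Latin, Civics}; time slot 2 → {Statistics, Econ, Music}; time slot 3 → {Calculus}. Every pair that conflicts lands in different time slots.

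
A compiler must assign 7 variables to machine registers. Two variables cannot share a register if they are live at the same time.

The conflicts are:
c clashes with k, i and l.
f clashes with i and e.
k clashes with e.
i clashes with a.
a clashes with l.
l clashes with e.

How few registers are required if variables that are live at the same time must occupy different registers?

3

The cycle c-l-e-f-i-c has odd length 5, so it cannot be 2-colored; at least 3 registers are needed.
Using 3 registers: c=3, f=2, k=2, i=1, a=3, l=2, e=1. Every pair that conflicts lands in different registers.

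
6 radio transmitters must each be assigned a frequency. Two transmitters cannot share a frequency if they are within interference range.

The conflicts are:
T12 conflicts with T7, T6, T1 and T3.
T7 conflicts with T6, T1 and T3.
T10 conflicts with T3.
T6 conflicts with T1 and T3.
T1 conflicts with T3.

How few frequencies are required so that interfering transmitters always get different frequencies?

T12, T7, T6, T1, T3 all conflict with each other, so at least 5 frequencies are needed.
5 frequencies suffice: frequency 1 → {T3}; frequency 2 → {T10, T1}; frequency 3 → {T12}; frequency 4 → {T6}; frequency 5 → {T7}. Each listed conflict is separated.

5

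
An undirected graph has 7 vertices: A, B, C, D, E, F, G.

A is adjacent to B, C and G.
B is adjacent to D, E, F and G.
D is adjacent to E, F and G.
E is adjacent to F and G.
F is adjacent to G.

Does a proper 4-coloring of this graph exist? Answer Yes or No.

No

B, D, E, F, G are pairwise adjacent (a clique of size 5), so at least 5 colors are needed.
So 4 colors are not enough.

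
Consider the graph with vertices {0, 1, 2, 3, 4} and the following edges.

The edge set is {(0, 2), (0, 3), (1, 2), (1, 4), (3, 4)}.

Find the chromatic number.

The cycle 2-1-4-3-0-2 has odd length 5, so it cannot be 2-colored; at least 3 colors are needed.
3 colors suffice: color a → {2, 4}; color b → {0, 1}; color c → {3}. No two adjacent vertices share a color.

3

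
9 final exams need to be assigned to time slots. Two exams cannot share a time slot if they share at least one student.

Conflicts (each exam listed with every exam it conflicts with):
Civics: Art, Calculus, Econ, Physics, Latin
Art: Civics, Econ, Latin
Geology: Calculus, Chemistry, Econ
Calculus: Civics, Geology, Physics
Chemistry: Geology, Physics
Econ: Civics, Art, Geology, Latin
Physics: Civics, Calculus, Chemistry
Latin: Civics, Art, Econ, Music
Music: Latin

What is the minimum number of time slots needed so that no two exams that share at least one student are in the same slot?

4

Civics, Art, Econ, Latin all conflict with each other, so at least 4 time slots are needed.
4 time slots suffice: time slot 1 → {Civics, Geology, Music}; time slot 2 → {Calculus, Chemistry, Latin}; time slot 3 → {Econ, Physics}; time slot 4 → {Art}. Every pair that conflicts lands in different time slots.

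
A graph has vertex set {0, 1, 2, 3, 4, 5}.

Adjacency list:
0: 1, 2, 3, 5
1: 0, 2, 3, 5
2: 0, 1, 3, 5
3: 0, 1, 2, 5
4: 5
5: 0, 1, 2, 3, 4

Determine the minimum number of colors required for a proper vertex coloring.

0, 1, 2, 3, 5 form a clique, so at least 5 colors are needed.
5 colors suffice: 0=yellow, 1=green, 2=purple, 3=blue, 4=blue, 5=red. No two adjacent vertices share a color.

5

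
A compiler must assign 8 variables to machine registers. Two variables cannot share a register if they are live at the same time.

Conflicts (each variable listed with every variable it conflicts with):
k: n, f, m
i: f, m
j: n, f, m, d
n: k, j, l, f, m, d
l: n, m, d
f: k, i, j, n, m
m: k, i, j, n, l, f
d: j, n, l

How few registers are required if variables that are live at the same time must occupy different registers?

k, n, f, m are mutually in conflict, so at least 4 registers are needed.
A valid assignment using 4 registers: k=4, i=2, j=4, n=2, l=3, f=3, m=1, d=1. Each listed conflict is separated.

4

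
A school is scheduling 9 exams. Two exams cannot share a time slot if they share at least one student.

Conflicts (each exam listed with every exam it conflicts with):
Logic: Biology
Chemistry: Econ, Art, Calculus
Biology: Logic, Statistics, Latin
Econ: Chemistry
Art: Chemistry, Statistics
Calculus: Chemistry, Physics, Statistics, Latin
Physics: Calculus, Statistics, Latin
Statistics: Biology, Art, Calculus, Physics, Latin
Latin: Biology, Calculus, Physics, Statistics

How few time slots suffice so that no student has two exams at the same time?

Calculus, Physics, Statistics, Latin all conflict with each other, so at least 4 time slots are needed.
4 time slots suffice: time slot 1 → {Logic, Chemistry, Statistics}; time slot 2 → {Econ, Art, Latin}; time slot 3 → {Biology, Calculus}; time slot 4 → {Physics}. Every pair that conflicts lands in different time slots.

4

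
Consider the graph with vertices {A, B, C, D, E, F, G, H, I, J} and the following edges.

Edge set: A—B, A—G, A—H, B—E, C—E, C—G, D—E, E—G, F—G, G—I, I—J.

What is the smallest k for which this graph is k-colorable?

3

C, E, G are pairwise adjacent, so at least 3 colors are needed.
3 colors suffice: color 1 → {B, D, G, H, J}; color 2 → {A, E, F, I}; color 3 → {C}. Each edge has distinct colors on its endpoints.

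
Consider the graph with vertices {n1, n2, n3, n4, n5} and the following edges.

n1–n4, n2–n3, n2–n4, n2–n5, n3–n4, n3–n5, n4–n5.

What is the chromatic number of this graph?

n2, n3, n4, n5 are mutually adjacent (a clique of size 4), so at least 4 colors are needed.
4 colors suffice: color 1 → {n4}; color 2 → {n1, n2}; color 3 → {n3}; color 4 → {n5}. Every edge joins two different colors.

4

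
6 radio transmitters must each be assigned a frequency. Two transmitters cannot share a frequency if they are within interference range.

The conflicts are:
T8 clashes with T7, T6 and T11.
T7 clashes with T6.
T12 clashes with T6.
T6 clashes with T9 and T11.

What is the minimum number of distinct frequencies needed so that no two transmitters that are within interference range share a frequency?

T8, T6, T11 are mutually in conflict, so at least 3 frequencies are needed.
A valid assignment using 3 frequencies: T8=2, T7=3, T12=2, T6=1, T9=2, T11=3. Each listed conflict is separated.

3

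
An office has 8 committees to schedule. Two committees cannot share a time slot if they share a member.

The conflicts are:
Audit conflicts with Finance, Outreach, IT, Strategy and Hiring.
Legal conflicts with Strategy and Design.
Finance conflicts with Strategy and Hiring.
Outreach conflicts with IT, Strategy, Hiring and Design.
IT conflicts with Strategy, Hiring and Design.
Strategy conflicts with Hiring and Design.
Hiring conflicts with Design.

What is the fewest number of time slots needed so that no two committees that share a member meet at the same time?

Audit, Outreach, IT, Strategy, Hiring are mutually in conflict, so at least 5 time slots are needed.
5 time slots suffice: time slot 1 → {Strategy}; time slot 2 → {Legal, Hiring}; time slot 3 → {Finance, Outreach}; time slot 4 → {Audit, Design}; time slot 5 → {IT}. Each listed conflict is separated.

5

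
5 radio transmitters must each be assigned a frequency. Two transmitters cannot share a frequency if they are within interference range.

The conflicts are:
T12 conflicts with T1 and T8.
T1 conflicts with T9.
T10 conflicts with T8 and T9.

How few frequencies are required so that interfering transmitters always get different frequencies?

The cycle T9-T1-T12-T8-T10-T9 has odd length 5, so it cannot be 2-colored; at least 3 frequencies are needed.
3 frequencies suffice: frequency 1 → {T12, T10}; frequency 2 → {T1, T8}; frequency 3 → {T9}. Each listed conflict is separated.

3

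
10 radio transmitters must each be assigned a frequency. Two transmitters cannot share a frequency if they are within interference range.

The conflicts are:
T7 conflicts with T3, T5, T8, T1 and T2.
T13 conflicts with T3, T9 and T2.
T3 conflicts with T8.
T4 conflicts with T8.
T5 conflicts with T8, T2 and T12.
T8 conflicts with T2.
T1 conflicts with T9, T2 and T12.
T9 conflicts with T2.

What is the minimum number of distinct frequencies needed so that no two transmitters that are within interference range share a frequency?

T7, T5, T8, T2 all conflict with each other, so at least 4 frequencies are needed.
Using 4 frequencies: T7=3, T13=2, T3=1, T4=1, T5=4, T8=2, T1=2, T9=3, T2=1, T12=1. Each listed conflict is separated.

4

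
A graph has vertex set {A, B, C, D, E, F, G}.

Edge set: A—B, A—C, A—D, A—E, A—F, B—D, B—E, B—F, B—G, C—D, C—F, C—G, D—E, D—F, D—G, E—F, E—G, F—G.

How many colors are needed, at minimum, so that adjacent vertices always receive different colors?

5

B, D, E, F, G are mutually adjacent (a clique of size 5), so at least 5 colors are needed.
5 colors suffice: color red → {F}; color blue → {D}; color green → {A, G}; color yellow → {B, C}; color purple → {E}. Every edge joins two different colors.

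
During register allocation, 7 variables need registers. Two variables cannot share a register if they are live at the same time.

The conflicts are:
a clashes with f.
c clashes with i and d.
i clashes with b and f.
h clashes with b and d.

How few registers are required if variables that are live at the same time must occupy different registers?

The cycle i-c-d-h-b-i has odd length 5, so it cannot be 2-colored; at least 3 registers are needed.
3 registers suffice: register 1 → {a, i, d}; register 2 → {c, b, f}; register 3 → {h}. No two conflicting variables share a register.

3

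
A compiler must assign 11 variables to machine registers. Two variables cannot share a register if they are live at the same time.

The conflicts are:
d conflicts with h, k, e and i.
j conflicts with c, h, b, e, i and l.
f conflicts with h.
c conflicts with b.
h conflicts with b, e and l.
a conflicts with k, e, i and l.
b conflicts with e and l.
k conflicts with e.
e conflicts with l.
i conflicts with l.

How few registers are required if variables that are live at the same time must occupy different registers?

j, h, b, e, l are mutually in conflict, so at least 5 registers are needed.
5 registers suffice: register 1 → {f, c, e, i}; register 2 → {d, l}; register 3 → {j, a}; register 4 → {h, k}; register 5 → {b}. Each listed conflict is separated.

5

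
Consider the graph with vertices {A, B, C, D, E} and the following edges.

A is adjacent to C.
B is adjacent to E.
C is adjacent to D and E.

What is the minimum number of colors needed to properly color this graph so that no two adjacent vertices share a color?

A and C are adjacent, so at least 2 colors are needed.
2 colors suffice: color red → {B, C}; color blue → {A, D, E}. Each edge has distinct colors on its endpoints.

2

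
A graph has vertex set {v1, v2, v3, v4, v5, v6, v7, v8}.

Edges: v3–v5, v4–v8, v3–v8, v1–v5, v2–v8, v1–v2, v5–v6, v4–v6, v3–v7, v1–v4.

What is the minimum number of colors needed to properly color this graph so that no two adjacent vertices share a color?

The cycle v3-v5-v6-v4-v8-v3 has odd length 5, so it cannot be 2-colored; at least 3 colors are needed.
3 colors suffice: color 1 → {v1, v6, v7, v8}; color 2 → {v2, v4, v5}; color 3 → {v3}. Each edge has distinct colors on its endpoints.

3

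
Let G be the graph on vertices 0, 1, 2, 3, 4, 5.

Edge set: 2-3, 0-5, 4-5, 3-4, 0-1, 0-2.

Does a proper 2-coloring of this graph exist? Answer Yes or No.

The cycle 3-4-5-0-2-3 has odd length 5, so it cannot be 2-colored; at least 3 colors are needed.
So 2 colors are not enough.

No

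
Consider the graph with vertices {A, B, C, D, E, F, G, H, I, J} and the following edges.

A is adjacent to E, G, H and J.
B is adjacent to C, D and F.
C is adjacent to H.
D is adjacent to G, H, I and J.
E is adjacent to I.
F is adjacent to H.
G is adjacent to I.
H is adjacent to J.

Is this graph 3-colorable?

Yes

The chromatic number is 3. D, G, I are pairwise adjacent, so at least 3 colors are needed.
3 colors suffice: color 1 → {A, C, D, F}; color 2 → {B, H, I}; color 3 → {E, G, J}.
That is already a proper 3-coloring.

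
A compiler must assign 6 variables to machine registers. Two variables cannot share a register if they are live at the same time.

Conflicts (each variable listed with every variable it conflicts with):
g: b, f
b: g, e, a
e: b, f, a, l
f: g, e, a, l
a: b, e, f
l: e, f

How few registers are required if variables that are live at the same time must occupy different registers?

3

e, f, l are mutually in conflict, so at least 3 registers are needed.
3 registers suffice: register 1 → {g, e}; register 2 → {b, f}; register 3 → {a, l}. Every pair that conflicts lands in different registers.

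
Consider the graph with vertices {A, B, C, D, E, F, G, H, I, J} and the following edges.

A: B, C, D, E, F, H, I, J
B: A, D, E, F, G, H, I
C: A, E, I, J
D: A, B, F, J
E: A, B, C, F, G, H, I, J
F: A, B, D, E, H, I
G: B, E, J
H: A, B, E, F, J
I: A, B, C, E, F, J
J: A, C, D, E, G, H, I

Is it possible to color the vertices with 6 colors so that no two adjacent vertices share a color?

The chromatic number is 5. A, B, E, F, I are mutually adjacent (a clique of size 5), so at least 5 colors are needed.
5 colors suffice: A=red, B=green, C=yellow, D=blue, E=blue, F=yellow, G=red, H=purple, I=purple, J=green.
Since 6 ≥ 5, a proper 6-coloring certainly exists.

Yes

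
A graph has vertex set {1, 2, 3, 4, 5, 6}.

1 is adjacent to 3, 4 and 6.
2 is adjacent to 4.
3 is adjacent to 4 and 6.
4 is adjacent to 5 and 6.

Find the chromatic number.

4

1, 3, 4, 6 are mutually adjacent (a clique of size 4), so at least 4 colors are needed.
A valid assignment using 4 colors: 1=d, 2=b, 3=c, 4=a, 5=b, 6=b. No two adjacent vertices share a color.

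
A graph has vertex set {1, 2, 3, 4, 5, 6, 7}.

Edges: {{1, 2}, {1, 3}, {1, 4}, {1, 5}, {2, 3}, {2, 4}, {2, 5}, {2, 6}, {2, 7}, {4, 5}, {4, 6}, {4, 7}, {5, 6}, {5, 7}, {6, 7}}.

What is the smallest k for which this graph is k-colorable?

5

2, 4, 5, 6, 7 are pairwise adjacent (a clique of size 5), so at least 5 colors are needed.
5 colors suffice: color a → {2}; color b → {3, 4}; color c → {5}; color d → {1, 6}; color e → {7}. Each edge has distinct colors on its endpoints.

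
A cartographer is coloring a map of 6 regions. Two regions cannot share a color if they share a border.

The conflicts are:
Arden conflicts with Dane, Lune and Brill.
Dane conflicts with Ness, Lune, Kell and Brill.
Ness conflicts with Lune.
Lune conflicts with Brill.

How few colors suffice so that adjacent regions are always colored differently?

Arden, Dane, Lune, Brill all conflict with each other, so at least 4 colors are needed.
4 colors suffice: Arden=3, Dane=1, Ness=3, Lune=2, Kell=2, Brill=4. Every pair that conflicts lands in different colors.

4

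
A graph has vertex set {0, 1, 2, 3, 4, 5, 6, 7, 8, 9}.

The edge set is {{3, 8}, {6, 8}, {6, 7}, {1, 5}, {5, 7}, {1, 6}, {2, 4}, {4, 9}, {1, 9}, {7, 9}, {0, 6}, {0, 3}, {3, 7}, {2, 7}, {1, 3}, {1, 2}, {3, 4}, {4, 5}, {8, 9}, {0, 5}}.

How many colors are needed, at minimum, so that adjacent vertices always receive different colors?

2

0 and 3 are adjacent, so at least 2 colors are needed.
2 colors suffice: color red → {2, 3, 5, 6, 9}; color blue → {0, 1, 4, 7, 8}. No two adjacent vertices share a color.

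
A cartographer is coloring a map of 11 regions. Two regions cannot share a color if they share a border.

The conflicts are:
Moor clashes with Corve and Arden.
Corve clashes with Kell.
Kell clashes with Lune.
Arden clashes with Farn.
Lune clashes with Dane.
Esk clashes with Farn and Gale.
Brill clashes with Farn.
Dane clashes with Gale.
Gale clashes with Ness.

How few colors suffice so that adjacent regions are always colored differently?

3

The cycle Moor-Corve-Kell-Lune-Dane-Gale-Esk-Farn-Arden-Moor has odd length 9, so it cannot be 2-colored; at least 3 colors are needed.
3 colors suffice: color 1 → {Corve, Lune, Farn, Gale}; color 2 → {Kell, Arden, Esk, Brill, Dane, Ness}; color 3 → {Moor}. Each listed conflict is separated.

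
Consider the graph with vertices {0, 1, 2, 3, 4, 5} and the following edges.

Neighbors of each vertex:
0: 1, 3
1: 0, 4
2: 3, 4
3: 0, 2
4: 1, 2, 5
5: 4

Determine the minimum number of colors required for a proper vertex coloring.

The cycle 2-3-0-1-4-2 has odd length 5, so it cannot be 2-colored; at least 3 colors are needed.
3 colors suffice: 0=a, 1=b, 2=c, 3=b, 4=a, 5=b. Each edge has distinct colors on its endpoints.

3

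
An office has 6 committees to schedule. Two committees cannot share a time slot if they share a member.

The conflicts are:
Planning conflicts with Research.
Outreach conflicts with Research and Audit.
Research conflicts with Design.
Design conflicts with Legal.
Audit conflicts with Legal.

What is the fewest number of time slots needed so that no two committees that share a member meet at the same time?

The cycle Research-Design-Legal-Audit-Outreach-Research has odd length 5, so it cannot be 2-colored; at least 3 time slots are needed.
Using 3 time slots: Planning=2, Outreach=2, Research=1, Design=2, Audit=3, Legal=1. Each listed conflict is separated.

3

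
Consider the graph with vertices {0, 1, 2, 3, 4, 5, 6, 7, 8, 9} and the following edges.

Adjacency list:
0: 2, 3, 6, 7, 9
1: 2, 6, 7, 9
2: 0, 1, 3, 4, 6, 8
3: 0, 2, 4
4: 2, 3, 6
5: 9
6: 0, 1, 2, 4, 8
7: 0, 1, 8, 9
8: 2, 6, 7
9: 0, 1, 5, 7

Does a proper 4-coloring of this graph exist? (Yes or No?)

Yes

The chromatic number is 3. 2, 3, 4 are mutually adjacent, so at least 3 colors are needed.
One proper 3-coloring: 0=blue, 1=blue, 2=red, 3=green, 4=blue, 5=blue, 6=green, 7=green, 8=blue, 9=red.
Since 4 ≥ 3, a proper 4-coloring certainly exists.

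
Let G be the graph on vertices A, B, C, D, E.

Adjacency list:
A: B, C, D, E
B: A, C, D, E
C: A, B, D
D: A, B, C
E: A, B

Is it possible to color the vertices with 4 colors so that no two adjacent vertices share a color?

Yes

The chromatic number is 4. A, B, C, D are mutually adjacent (a clique of size 4), so at least 4 colors are needed.
4 colors suffice: color red → {A}; color blue → {B}; color green → {C, E}; color yellow → {D}.
That is already a proper 4-coloring.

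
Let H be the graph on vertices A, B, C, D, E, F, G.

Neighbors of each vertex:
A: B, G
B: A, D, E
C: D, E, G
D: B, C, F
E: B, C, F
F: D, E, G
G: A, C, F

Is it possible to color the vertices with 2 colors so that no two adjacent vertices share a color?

No

The cycle D-B-A-G-F-D has odd length 5, so it cannot be 2-colored; at least 3 colors are needed.
So 2 colors are not enough.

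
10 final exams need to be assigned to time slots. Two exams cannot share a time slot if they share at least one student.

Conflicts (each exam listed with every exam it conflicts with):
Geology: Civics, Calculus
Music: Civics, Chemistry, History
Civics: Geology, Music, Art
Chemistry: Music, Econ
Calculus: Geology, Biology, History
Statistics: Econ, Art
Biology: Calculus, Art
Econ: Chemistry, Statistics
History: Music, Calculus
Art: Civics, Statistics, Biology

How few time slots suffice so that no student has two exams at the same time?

3

The cycle Civics-Music-History-Calculus-Geology-Civics has odd length 5, so it cannot be 2-colored; at least 3 time slots are needed.
Using 3 time slots: Geology=2, Music=2, Civics=1, Chemistry=3, Calculus=1, Statistics=3, Biology=3, Econ=1, History=3, Art=2. Every pair that conflicts lands in different time slots.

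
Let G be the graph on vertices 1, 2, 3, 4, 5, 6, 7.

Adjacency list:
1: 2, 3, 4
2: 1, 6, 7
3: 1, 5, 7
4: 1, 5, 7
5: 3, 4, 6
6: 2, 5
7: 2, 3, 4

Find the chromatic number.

3

The cycle 5-4-1-2-6-5 has odd length 5, so it cannot be 2-colored; at least 3 colors are needed.
3 colors suffice: color a → {1, 5, 7}; color b → {2, 3, 4}; color c → {6}. Every edge joins two different colors.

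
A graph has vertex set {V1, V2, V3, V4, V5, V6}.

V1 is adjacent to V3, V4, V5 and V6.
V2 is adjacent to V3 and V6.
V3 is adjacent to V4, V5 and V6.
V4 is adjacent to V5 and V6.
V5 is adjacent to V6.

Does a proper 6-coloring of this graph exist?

Yes

The chromatic number is 5. V1, V3, V4, V5, V6 are mutually adjacent (a clique of size 5), so at least 5 colors are needed.
A valid assignment using 5 colors: V1=3, V2=3, V3=1, V4=4, V5=5, V6=2.
Since 6 ≥ 5, a proper 6-coloring certainly exists.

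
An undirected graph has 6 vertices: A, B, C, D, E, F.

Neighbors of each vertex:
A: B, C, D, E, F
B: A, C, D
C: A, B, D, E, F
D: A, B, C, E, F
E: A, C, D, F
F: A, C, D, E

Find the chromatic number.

A, C, D, E, F are pairwise adjacent (a clique of size 5), so at least 5 colors are needed.
5 colors suffice: color 1 → {D}; color 2 → {C}; color 3 → {A}; color 4 → {B, F}; color 5 → {E}. Each edge has distinct colors on its endpoints.

5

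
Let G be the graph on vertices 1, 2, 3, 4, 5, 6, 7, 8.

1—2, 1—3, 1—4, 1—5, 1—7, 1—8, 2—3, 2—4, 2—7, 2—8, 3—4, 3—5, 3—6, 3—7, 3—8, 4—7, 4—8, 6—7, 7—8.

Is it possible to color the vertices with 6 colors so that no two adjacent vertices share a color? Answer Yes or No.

The chromatic number is 6. 1, 2, 3, 4, 7, 8 are pairwise adjacent (a clique of size 6), so at least 6 colors are needed.
6 colors suffice: color red → {3}; color blue → {5, 7}; color green → {1, 6}; color yellow → {2}; color purple → {4}; color orange → {8}.
That is already a proper 6-coloring.

Yes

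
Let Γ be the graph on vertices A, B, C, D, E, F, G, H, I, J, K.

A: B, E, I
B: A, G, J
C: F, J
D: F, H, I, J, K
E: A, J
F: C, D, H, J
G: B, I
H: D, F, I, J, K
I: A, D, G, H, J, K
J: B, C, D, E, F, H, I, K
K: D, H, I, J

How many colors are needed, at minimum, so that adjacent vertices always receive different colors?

D, H, I, J, K form a clique, so at least 5 colors are needed.
One proper 5-coloring: A=1, B=2, C=3, D=4, E=2, F=2, G=1, H=3, I=2, J=1, K=5. Each edge has distinct colors on its endpoints.

5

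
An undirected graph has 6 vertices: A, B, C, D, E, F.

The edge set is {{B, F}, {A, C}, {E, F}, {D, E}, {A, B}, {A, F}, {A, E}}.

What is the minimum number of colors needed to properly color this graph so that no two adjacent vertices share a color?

3

A, E, F are pairwise adjacent, so at least 3 colors are needed.
A valid assignment using 3 colors: A=1, B=3, C=2, D=1, E=3, F=2. Every edge joins two different colors.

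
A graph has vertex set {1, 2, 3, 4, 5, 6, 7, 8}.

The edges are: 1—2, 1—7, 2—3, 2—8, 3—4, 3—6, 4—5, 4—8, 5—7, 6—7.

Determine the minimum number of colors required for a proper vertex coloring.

3

The cycle 3-2-1-7-6-3 has odd length 5, so it cannot be 2-colored; at least 3 colors are needed.
One proper 3-coloring: 1=b, 2=a, 3=b, 4=a, 5=b, 6=c, 7=a, 8=b. No two adjacent vertices share a color.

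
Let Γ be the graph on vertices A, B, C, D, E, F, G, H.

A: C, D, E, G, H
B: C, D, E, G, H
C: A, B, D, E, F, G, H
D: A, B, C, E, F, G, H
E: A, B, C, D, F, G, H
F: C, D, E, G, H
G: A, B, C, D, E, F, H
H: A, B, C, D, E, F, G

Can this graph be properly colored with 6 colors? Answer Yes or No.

Yes

The chromatic number is 6. B, C, D, E, G, H are pairwise adjacent (a clique of size 6), so at least 6 colors are needed.
6 colors suffice: color 1 → {E}; color 2 → {G}; color 3 → {H}; color 4 → {D}; color 5 → {C}; color 6 → {A, B, F}.
That is already a proper 6-coloring.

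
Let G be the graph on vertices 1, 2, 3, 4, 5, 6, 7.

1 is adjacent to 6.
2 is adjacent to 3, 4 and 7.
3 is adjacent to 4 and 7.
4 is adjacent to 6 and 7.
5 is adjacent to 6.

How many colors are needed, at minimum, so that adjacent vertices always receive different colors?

4

2, 3, 4, 7 are mutually adjacent (a clique of size 4), so at least 4 colors are needed.
4 colors suffice: 1=a, 2=b, 3=d, 4=a, 5=a, 6=b, 7=c. No two adjacent vertices share a color.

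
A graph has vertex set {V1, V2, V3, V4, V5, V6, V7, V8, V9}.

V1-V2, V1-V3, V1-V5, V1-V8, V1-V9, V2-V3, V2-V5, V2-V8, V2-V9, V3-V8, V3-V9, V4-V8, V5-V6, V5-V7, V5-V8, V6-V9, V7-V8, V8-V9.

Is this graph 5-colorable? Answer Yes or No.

Yes

The chromatic number is 5. V1, V2, V3, V8, V9 form a clique, so at least 5 colors are needed.
5 colors suffice: color red → {V6, V8}; color blue → {V4, V5, V9}; color green → {V2, V7}; color yellow → {V1}; color purple → {V3}.
That is already a proper 5-coloring.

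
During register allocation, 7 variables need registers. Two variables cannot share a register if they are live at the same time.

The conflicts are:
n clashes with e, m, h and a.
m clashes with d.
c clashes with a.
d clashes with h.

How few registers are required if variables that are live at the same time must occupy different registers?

2

n and e conflict, so at least 2 registers are needed.
2 registers suffice: n=1, e=2, m=2, c=1, d=1, h=2, a=2. Every pair that conflicts lands in different registers.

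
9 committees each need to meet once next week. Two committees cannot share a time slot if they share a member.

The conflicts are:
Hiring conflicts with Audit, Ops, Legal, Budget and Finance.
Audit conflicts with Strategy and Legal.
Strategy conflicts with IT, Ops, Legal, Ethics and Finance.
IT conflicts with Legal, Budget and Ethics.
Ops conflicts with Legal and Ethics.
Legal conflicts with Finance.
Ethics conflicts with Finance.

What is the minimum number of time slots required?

Audit, Strategy, Legal are mutually in conflict, so at least 3 time slots are needed.
A valid assignment using 3 time slots: Hiring=1, Audit=3, Strategy=1, IT=3, Ops=3, Legal=2, Budget=2, Ethics=2, Finance=3. No two conflicting committees share a time slot.

3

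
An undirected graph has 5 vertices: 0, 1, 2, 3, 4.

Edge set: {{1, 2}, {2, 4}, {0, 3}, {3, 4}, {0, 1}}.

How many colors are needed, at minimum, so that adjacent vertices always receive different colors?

3

The cycle 2-4-3-0-1-2 has odd length 5, so it cannot be 2-colored; at least 3 colors are needed.
3 colors suffice: 0=green, 1=blue, 2=red, 3=red, 4=blue. No two adjacent vertices share a color.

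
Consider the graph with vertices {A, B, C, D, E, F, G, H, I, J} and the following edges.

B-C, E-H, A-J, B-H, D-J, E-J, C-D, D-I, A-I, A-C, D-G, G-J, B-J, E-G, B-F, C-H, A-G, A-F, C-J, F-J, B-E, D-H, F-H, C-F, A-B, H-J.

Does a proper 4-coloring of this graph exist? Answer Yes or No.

B, C, F, H, J form a clique, so at least 5 colors are needed.
So 4 colors are not enough.

No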